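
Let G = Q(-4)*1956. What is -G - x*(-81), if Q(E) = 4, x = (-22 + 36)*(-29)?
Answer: -40710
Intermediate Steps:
x = -406 (x = 14*(-29) = -406)
G = 7824 (G = 4*1956 = 7824)
-G - x*(-81) = -1*7824 - (-406)*(-81) = -7824 - 1*32886 = -7824 - 32886 = -40710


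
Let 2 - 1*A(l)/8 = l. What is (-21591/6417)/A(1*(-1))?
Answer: -2399/17112 ≈ -0.14019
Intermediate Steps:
A(l) = 16 - 8*l
(-21591/6417)/A(1*(-1)) = (-21591/6417)/(16 - 8*(-1)) = (-21591*1/6417)/(16 - 8*(-1)) = -2399/(713*(16 + 8)) = -2399/713/24 = -2399/713*1/24 = -2399/17112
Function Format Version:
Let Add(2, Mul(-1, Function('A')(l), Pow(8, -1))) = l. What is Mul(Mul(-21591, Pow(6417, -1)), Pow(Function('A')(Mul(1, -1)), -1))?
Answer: Rational(-2399, 17112) ≈ -0.14019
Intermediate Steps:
Function('A')(l) = Add(16, Mul(-8, l))
Mul(Mul(-21591, Pow(6417, -1)), Pow(Function('A')(Mul(1, -1)), -1)) = Mul(Mul(-21591, Pow(6417, -1)), Pow(Add(16, Mul(-8, Mul(1, -1))), -1)) = Mul(Mul(-21591, Rational(1, 6417)), Pow(Add(16, Mul(-8, -1)), -1)) = Mul(Rational(-2399, 713), Pow(Add(16, 8), -1)) = Mul(Rational(-2399, 713), Pow(24, -1)) = Mul(Rational(-2399, 713), Rational(1, 24)) = Rational(-2399, 17112)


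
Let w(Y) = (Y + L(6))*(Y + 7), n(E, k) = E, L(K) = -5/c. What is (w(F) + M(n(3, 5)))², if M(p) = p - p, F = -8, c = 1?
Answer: 169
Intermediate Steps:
L(K) = -5 (L(K) = -5/1 = -5*1 = -5)
M(p) = 0
w(Y) = (-5 + Y)*(7 + Y) (w(Y) = (Y - 5)*(Y + 7) = (-5 + Y)*(7 + Y))
(w(F) + M(n(3, 5)))² = ((-35 + (-8)² + 2*(-8)) + 0)² = ((-35 + 64 - 16) + 0)² = (13 + 0)² = 13² = 169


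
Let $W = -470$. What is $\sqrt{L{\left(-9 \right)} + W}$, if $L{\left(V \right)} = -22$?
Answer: $2 i \sqrt{123} \approx 22.181 i$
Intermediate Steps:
$\sqrt{L{\left(-9 \right)} + W} = \sqrt{-22 - 470} = \sqrt{-492} = 2 i \sqrt{123}$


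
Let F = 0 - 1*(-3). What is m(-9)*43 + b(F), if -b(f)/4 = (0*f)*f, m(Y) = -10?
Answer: -430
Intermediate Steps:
F = 3 (F = 0 + 3 = 3)
b(f) = 0 (b(f) = -4*0*f*f = -0*f = -4*0 = 0)
m(-9)*43 + b(F) = -10*43 + 0 = -430 + 0 = -430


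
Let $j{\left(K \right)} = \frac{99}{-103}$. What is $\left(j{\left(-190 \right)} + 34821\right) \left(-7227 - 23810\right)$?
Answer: $- \frac{111313083168}{103} \approx -1.0807 \cdot 10^{9}$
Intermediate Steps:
$j{\left(K \right)} = - \frac{99}{103}$ ($j{\left(K \right)} = 99 \left(- \frac{1}{103}\right) = - \frac{99}{103}$)
$\left(j{\left(-190 \right)} + 34821\right) \left(-7227 - 23810\right) = \left(- \frac{99}{103} + 34821\right) \left(-7227 - 23810\right) = \frac{3586464}{103} \left(-31037\right) = - \frac{111313083168}{103}$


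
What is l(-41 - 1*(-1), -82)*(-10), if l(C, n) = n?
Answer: 820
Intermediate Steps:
l(-41 - 1*(-1), -82)*(-10) = -82*(-10) = 820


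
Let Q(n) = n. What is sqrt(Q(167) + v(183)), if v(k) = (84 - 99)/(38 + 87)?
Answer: 2*sqrt(1043)/5 ≈ 12.918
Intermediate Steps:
v(k) = -3/25 (v(k) = -15/125 = -15*1/125 = -3/25)
sqrt(Q(167) + v(183)) = sqrt(167 - 3/25) = sqrt(4172/25) = 2*sqrt(1043)/5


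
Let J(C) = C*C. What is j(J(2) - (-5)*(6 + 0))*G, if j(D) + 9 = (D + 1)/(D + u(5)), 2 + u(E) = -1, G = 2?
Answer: -488/31 ≈ -15.742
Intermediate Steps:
J(C) = C²
u(E) = -3 (u(E) = -2 - 1 = -3)
j(D) = -9 + (1 + D)/(-3 + D) (j(D) = -9 + (D + 1)/(D - 3) = -9 + (1 + D)/(-3 + D))
j(J(2) - (-5)*(6 + 0))*G = (4*(7 - 2*(2² - (-5)*(6 + 0)))/(-3 + (2² - (-5)*(6 + 0))))*2 = (4*(7 - 2*(4 - (-5)*6))/(-3 + (4 - (-5)*6)))*2 = (4*(7 - 2*(4 - 1*(-30)))/(-3 + (4 - 1*(-30))))*2 = (4*(7 - 2*(4 + 30))/(-3 + (4 + 30)))*2 = (4*(7 - 2*34)/(-3 + 34))*2 = (4*(7 - 68)/31)*2 = (4*(1/31)*(-61))*2 = -244/31*2 = -488/31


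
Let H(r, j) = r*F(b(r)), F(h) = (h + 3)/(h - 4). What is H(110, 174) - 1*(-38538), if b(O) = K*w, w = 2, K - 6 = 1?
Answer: 38725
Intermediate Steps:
K = 7 (K = 6 + 1 = 7)
b(O) = 14 (b(O) = 7*2 = 14)
F(h) = (3 + h)/(-4 + h)
H(r, j) = 17*r/10 (H(r, j) = r*((3 + 14)/(-4 + 14)) = r*(17/10) = 17*r/10)
H(110, 174) - 1*(-38538) = (17/10)*110 - 1*(-38538) = 187 + 38538 = 38725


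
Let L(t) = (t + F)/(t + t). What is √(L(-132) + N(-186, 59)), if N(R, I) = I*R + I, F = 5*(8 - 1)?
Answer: 23*I*√359502/132 ≈ 104.47*I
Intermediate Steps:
F = 35 (F = 5*7 = 35)
N(R, I) = I + I*R
L(t) = (35 + t)/(2*t) (L(t) = (t + 35)/(t + t) = (35 + t)/((2*t)) = (35 + t)*(1/(2*t)) = (35 + t)/(2*t))
√(L(-132) + N(-186, 59)) = √((½)*(35 - 132)/(-132) + 59*(1 - 186)) = √((½)*(-1/132)*(-97) + 59*(-185)) = √(97/264 - 10915) = √(-2881463/264) = 23*I*√359502/132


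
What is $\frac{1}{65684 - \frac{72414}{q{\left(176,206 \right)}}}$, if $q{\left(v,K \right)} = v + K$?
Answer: $\frac{191}{12509437} \approx 1.5268 \cdot 10^{-5}$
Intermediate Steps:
$q{\left(v,K \right)} = K + v$
$\frac{1}{65684 - \frac{72414}{q{\left(176,206 \right)}}} = \frac{1}{65684 - \frac{72414}{206 + 176}} = \frac{1}{65684 - \frac{72414}{382}} = \frac{1}{65684 - \frac{36207}{191}} = \frac{1}{\frac{12509437}{191}} = \frac{191}{12509437}$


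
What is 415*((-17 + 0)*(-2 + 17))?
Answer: -105825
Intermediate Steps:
415*((-17 + 0)*(-2 + 17)) = 415*(-17*15) = 415*(-255) = -105825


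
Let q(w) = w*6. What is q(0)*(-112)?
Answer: 0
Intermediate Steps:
q(w) = 6*w
q(0)*(-112) = (6*0)*(-112) = 0*(-112) = 0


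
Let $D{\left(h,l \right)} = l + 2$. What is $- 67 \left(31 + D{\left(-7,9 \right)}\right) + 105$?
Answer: $-2709$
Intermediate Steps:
$D{\left(h,l \right)} = 2 + l$
$- 67 \left(31 + D{\left(-7,9 \right)}\right) + 105 = - 67 \left(31 + \left(2 + 9\right)\right) + 105 = - 67 \left(31 + 11\right) + 105 = \left(-67\right) 42 + 105 = -2814 + 105 = -2709$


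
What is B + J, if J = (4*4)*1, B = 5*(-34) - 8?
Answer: -162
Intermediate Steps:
B = -178 (B = -170 - 8 = -178)
J = 16 (J = 16*1 = 16)
B + J = -178 + 16 = -162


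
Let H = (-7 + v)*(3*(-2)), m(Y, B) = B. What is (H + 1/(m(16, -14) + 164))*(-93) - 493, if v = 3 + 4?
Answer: -24681/50 ≈ -493.62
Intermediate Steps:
v = 7
H = 0 (H = (-7 + 7)*(3*(-2)) = 0*(-6) = 0)
(H + 1/(m(16, -14) + 164))*(-93) - 493 = (0 + 1/(-14 + 164))*(-93) - 493 = (0 + 1/150)*(-93) - 493 = (1/150)*(-93) - 493 = -31/50 - 493 = -24681/50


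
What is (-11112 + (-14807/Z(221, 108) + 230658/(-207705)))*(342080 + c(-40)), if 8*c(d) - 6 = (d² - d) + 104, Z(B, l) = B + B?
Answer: -422662598161723/110776 ≈ -3.8155e+9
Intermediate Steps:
Z(B, l) = 2*B
c(d) = 55/4 - d/8 + d²/8 (c(d) = ¾ + ((d² - d) + 104)/8 = ¾ + (104 + d² - d)/8 = ¾ + (13 - d/8 + d²/8) = 55/4 - d/8 + d²/8)
(-11112 + (-14807/Z(221, 108) + 230658/(-207705)))*(342080 + c(-40)) = (-11112 + (-14807/(2*221) + 230658/(-207705)))*(342080 + (55/4 - ⅛*(-40) + (⅛)*(-40)²)) = (-11112 + (-14807/442 + 230658*(-1/207705)))*(342080 + (55/4 + 5 + (⅛)*1600)) = (-11112 + (-14807*1/442 - 76886/69235))*(342080 + (55/4 + 5 + 200)) = (-11112 + (-67/2 - 76886/69235))*(342080 + 875/4) = (-11112 - 4792517/138470)*(1369195/4) = -1543471157/138470*1369195/4 = -422662598161723/110776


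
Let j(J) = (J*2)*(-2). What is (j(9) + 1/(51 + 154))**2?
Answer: 54449641/42025 ≈ 1295.6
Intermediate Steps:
j(J) = -4*J (j(J) = (2*J)*(-2) = -4*J)
(j(9) + 1/(51 + 154))**2 = (-4*9 + 1/(51 + 154))**2 = (-36 + 1/205)**2 = (-7379/205)**2 = 54449641/42025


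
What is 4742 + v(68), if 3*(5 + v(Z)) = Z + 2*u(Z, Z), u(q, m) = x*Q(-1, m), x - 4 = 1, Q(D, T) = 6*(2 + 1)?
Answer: 14459/3 ≈ 4819.7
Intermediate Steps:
Q(D, T) = 18 (Q(D, T) = 6*3 = 18)
x = 5 (x = 4 + 1 = 5)
u(q, m) = 90 (u(q, m) = 5*18 = 90)
v(Z) = 55 + Z/3 (v(Z) = -5 + (Z + 2*90)/3 = -5 + (Z + 180)/3 = -5 + (180 + Z)/3 = -5 + (60 + Z/3) = 55 + Z/3)
4742 + v(68) = 4742 + (55 + (⅓)*68) = 4742 + (55 + 68/3) = 4742 + 233/3 = 14459/3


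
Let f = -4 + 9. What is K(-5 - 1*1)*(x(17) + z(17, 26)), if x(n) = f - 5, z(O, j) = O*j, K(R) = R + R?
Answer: -5304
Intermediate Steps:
f = 5
K(R) = 2*R
x(n) = 0 (x(n) = 5 - 5 = 0)
K(-5 - 1*1)*(x(17) + z(17, 26)) = (2*(-5 - 1*1))*(0 + 17*26) = (2*(-5 - 1))*(0 + 442) = (2*(-6))*442 = -12*442 = -5304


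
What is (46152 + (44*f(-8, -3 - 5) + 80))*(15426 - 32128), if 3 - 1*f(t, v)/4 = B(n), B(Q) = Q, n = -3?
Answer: -789804176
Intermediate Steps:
f(t, v) = 24 (f(t, v) = 12 - 4*(-3) = 12 + 12 = 24)
(46152 + (44*f(-8, -3 - 5) + 80))*(15426 - 32128) = (46152 + (44*24 + 80))*(15426 - 32128) = (46152 + (1056 + 80))*(-16702) = (46152 + 1136)*(-16702) = 47288*(-16702) = -789804176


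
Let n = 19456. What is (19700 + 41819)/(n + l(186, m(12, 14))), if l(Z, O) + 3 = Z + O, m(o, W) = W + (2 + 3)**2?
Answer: 61519/19678 ≈ 3.1263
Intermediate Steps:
m(o, W) = 25 + W (m(o, W) = W + 5**2 = W + 25 = 25 + W)
l(Z, O) = -3 + O + Z (l(Z, O) = -3 + (Z + O) = -3 + (O + Z) = -3 + O + Z)
(19700 + 41819)/(n + l(186, m(12, 14))) = (19700 + 41819)/(19456 + (-3 + (25 + 14) + 186)) = 61519/(19456 + (-3 + 39 + 186)) = 61519/(19456 + 222) = 61519/19678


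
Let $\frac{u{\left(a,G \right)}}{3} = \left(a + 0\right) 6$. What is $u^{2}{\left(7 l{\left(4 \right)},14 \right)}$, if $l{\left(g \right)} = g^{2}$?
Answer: $4064256$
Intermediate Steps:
$u{\left(a,G \right)} = 18 a$ ($u{\left(a,G \right)} = 3 \left(a + 0\right) 6 = 3 a 6 = 3 \cdot 6 a = 18 a$)
$u^{2}{\left(7 l{\left(4 \right)},14 \right)} = \left(18 \cdot 7 \cdot 4^{2}\right)^{2} = \left(18 \cdot 7 \cdot 16\right)^{2} = \left(18 \cdot 112\right)^{2} = 2016^{2} = 4064256$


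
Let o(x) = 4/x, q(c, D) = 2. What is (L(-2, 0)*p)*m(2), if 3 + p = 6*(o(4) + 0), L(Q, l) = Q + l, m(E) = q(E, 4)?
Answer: -12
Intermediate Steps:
m(E) = 2
p = 3 (p = -3 + 6*(4/4 + 0) = -3 + 6*(4*(¼) + 0) = -3 + 6*(1 + 0) = -3 + 6*1 = -3 + 6 = 3)
(L(-2, 0)*p)*m(2) = ((-2 + 0)*3)*2 = -2*3*2 = -6*2 = -12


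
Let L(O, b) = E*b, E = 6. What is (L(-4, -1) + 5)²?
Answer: 1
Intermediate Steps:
L(O, b) = 6*b
(L(-4, -1) + 5)² = (6*(-1) + 5)² = (-6 + 5)² = (-1)² = 1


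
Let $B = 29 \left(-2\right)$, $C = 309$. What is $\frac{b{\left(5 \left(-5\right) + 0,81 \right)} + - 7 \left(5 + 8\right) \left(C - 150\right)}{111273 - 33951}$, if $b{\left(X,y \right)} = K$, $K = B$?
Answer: $- \frac{14527}{77322} \approx -0.18788$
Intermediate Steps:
$B = -58$
$K = -58$
$b{\left(X,y \right)} = -58$
$\frac{b{\left(5 \left(-5\right) + 0,81 \right)} + - 7 \left(5 + 8\right) \left(C - 150\right)}{111273 - 33951} = \frac{-58 + - 7 \left(5 + 8\right) \left(309 - 150\right)}{111273 - 33951} = \frac{-58 + \left(-7\right) 13 \cdot 159}{77322} = \left(-58 - 14469\right) \frac{1}{77322} = \left(-14527\right) \frac{1}{77322} = - \frac{14527}{77322}$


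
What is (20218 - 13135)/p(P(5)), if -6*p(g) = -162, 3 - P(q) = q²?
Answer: 787/3 ≈ 262.33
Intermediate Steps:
P(q) = 3 - q²
p(g) = 27 (p(g) = -⅙*(-162) = 27)
(20218 - 13135)/p(P(5)) = (20218 - 13135)/27 = 7083*(1/27) = 787/3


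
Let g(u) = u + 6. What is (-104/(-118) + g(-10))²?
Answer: 33856/3481 ≈ 9.7259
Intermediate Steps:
g(u) = 6 + u
(-104/(-118) + g(-10))² = (-104/(-118) + (6 - 10))² = (-104*(-1/118) - 4)² = (52/59 - 4)² = (-184/59)² = 33856/3481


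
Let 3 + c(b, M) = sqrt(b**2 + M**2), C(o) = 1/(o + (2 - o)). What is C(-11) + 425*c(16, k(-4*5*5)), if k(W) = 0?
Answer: 11051/2 ≈ 5525.5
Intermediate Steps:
C(o) = 1/2
c(b, M) = -3 + sqrt(M**2 + b**2) (c(b, M) = -3 + sqrt(b**2 + M**2) = -3 + sqrt(M**2 + b**2))
C(-11) + 425*c(16, k(-4*5*5)) = 1/2 + 425*(-3 + sqrt(0**2 + 16**2)) = 1/2 + 425*(-3 + sqrt(0 + 256)) = 1/2 + 425*(-3 + sqrt(256)) = 1/2 + 425*(-3 + 16) = 1/2 + 425*13 = 1/2 + 5525 = 11051/2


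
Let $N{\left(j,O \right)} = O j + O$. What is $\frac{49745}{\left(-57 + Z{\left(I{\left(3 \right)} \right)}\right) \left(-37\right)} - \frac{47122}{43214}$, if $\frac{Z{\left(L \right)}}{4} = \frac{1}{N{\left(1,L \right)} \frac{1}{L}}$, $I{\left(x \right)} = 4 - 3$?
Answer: $\frac{205378716}{8794049} \approx 23.354$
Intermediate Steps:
$I{\left(x \right)} = 1$ ($I{\left(x \right)} = 4 - 3 = 1$)
$N{\left(j,O \right)} = O + O j$
$Z{\left(L \right)} = 2$ ($Z{\left(L \right)} = \frac{4}{L \left(1 + 1\right) \frac{1}{L}} = \frac{4}{L 2 \frac{1}{L}} = \frac{4}{2 L \frac{1}{L}} = \frac{4}{2} = 4 \cdot \frac{1}{2} = 2$)
$\frac{49745}{\left(-57 + Z{\left(I{\left(3 \right)} \right)}\right) \left(-37\right)} - \frac{47122}{43214} = \frac{49745}{\left(-57 + 2\right) \left(-37\right)} - \frac{47122}{43214} = \frac{49745}{\left(-55\right) \left(-37\right)} - \frac{23561}{21607} = \frac{49745}{2035} - \frac{23561}{21607} = 49745 \cdot \frac{1}{2035} - \frac{23561}{21607} = \frac{9949}{407} - \frac{23561}{21607} = \frac{205378716}{8794049}$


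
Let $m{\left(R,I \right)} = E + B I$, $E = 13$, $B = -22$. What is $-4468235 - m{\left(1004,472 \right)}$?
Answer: $-4457864$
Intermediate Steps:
$m{\left(R,I \right)} = 13 - 22 I$
$-4468235 - m{\left(1004,472 \right)} = -4468235 - \left(13 - 10384\right) = -4468235 - -10371 = -4468235 + 10371 = -4457864$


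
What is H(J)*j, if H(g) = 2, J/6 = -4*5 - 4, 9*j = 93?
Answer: 62/3 ≈ 20.667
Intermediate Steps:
j = 31/3 (j = (1/9)*93 = 31/3 ≈ 10.333)
J = -144 (J = 6*(-4*5 - 4) = 6*(-20 - 4) = 6*(-24) = -144)
H(J)*j = 2*(31/3) = 62/3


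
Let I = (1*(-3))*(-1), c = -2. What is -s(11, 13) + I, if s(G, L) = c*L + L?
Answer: 16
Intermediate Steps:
s(G, L) = -L (s(G, L) = -2*L + L = -L)
I = 3 (I = -3*(-1) = 3)
-s(11, 13) + I = -(-1)*13 + 3 = -1*(-13) + 3 = 13 + 3 = 16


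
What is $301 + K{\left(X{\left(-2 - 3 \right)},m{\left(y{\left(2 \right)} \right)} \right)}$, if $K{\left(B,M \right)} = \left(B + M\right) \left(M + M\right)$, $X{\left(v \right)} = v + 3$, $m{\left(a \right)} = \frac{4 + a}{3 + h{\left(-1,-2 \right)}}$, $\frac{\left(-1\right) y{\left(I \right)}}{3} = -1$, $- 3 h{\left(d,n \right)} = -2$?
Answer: $\frac{36379}{121} \approx 300.65$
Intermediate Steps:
$h{\left(d,n \right)} = \frac{2}{3}$ ($h{\left(d,n \right)} = \left(- \frac{1}{3}\right) \left(-2\right) = \frac{2}{3}$)
$y{\left(I \right)} = 3$ ($y{\left(I \right)} = \left(-3\right) \left(-1\right) = 3$)
$m{\left(a \right)} = \frac{12}{11} + \frac{3 a}{11}$ ($m{\left(a \right)} = \frac{4 + a}{3 + \frac{2}{3}} = \frac{4 + a}{\frac{11}{3}} = \left(4 + a\right) \frac{3}{11} = \frac{12}{11} + \frac{3 a}{11}$)
$X{\left(v \right)} = 3 + v$
$K{\left(B,M \right)} = 2 M \left(B + M\right)$ ($K{\left(B,M \right)} = \left(B + M\right) 2 M = 2 M \left(B + M\right)$)
$301 + K{\left(X{\left(-2 - 3 \right)},m{\left(y{\left(2 \right)} \right)} \right)} = 301 + 2 \left(\frac{12}{11} + \frac{3}{11} \cdot 3\right) \left(\left(3 - 5\right) + \left(\frac{12}{11} + \frac{3}{11} \cdot 3\right)\right) = 301 + 2 \left(\frac{12}{11} + \frac{9}{11}\right) \left(\left(3 - 5\right) + \left(\frac{12}{11} + \frac{9}{11}\right)\right) = 301 + 2 \cdot \frac{21}{11} \left(-2 + \frac{21}{11}\right) = 301 + 2 \cdot \frac{21}{11} \left(- \frac{1}{11}\right) = 301 - \frac{42}{121} = \frac{36379}{121}$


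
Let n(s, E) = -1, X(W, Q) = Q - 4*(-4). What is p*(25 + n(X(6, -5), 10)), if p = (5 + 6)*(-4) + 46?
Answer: 48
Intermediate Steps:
X(W, Q) = 16 + Q (X(W, Q) = Q + 16 = 16 + Q)
p = 2 (p = 11*(-4) + 46 = -44 + 46 = 2)
p*(25 + n(X(6, -5), 10)) = 2*(25 - 1) = 2*24 = 48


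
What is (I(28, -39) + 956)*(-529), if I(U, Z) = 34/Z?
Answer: -19705250/39 ≈ -5.0526e+5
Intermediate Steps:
(I(28, -39) + 956)*(-529) = (34/(-39) + 956)*(-529) = (34*(-1/39) + 956)*(-529) = (-34/39 + 956)*(-529) = (37250/39)*(-529) = -19705250/39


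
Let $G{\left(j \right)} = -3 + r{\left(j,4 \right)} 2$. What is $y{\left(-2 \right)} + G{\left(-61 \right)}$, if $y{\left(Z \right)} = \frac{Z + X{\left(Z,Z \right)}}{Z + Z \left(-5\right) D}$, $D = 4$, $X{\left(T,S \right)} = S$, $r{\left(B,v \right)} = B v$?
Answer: $- \frac{9331}{19} \approx -491.11$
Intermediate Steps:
$G{\left(j \right)} = -3 + 8 j$ ($G{\left(j \right)} = -3 + j 4 \cdot 2 = -3 + 4 j 2 = -3 + 8 j$)
$y{\left(Z \right)} = - \frac{2}{19}$ ($y{\left(Z \right)} = \frac{Z + Z}{Z + Z \left(-5\right) 4} = \frac{2 Z}{Z + - 5 Z 4} = \frac{2 Z}{Z - 20 Z} = \frac{2 Z}{\left(-19\right) Z} = 2 Z \left(- \frac{1}{19 Z}\right) = - \frac{2}{19}$)
$y{\left(-2 \right)} + G{\left(-61 \right)} = - \frac{2}{19} + \left(-3 + 8 \left(-61\right)\right) = - \frac{2}{19} - 491 = - \frac{9331}{19}$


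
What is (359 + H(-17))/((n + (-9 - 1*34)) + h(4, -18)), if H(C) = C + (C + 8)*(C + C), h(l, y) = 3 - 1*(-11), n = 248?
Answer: 216/73 ≈ 2.9589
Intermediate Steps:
h(l, y) = 14 (h(l, y) = 3 + 11 = 14)
H(C) = C + 2*C*(8 + C) (H(C) = C + (8 + C)*(2*C) = C + 2*C*(8 + C))
(359 + H(-17))/((n + (-9 - 1*34)) + h(4, -18)) = (359 - 17*(17 + 2*(-17)))/((248 + (-9 - 1*34)) + 14) = (359 - 17*(17 - 34))/((248 + (-9 - 34)) + 14) = (359 - 17*(-17))/((248 - 43) + 14) = (359 + 289)/(205 + 14) = 648/219 = 648*(1/219) = 216/73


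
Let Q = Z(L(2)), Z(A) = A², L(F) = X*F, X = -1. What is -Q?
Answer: -4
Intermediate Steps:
L(F) = -F
Q = 4 (Q = (-1*2)² = (-2)² = 4)
-Q = -1*4 = -4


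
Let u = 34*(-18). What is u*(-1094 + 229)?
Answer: 529380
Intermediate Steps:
u = -612
u*(-1094 + 229) = -612*(-1094 + 229) = -612*(-865) = 529380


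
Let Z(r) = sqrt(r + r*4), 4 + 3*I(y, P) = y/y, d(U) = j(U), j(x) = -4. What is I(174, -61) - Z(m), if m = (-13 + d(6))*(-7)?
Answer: -1 - sqrt(595) ≈ -25.393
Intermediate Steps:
d(U) = -4
I(y, P) = -1 (I(y, P) = -4/3 + (y/y)/3 = -4/3 + (1/3)*1 = -4/3 + 1/3 = -1)
m = 119 (m = (-13 - 4)*(-7) = -17*(-7) = 119)
Z(r) = sqrt(5)*sqrt(r) (Z(r) = sqrt(r + 4*r) = sqrt(5*r) = sqrt(5)*sqrt(r))
I(174, -61) - Z(m) = -1 - sqrt(5)*sqrt(119) = -1 - sqrt(595)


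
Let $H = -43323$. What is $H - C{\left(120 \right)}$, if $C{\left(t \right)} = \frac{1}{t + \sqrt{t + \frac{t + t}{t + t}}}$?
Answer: $- \frac{5675314}{131} \approx -43323.0$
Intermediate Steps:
$C{\left(t \right)} = \frac{1}{t + \sqrt{1 + t}}$ ($C{\left(t \right)} = \frac{1}{t + \sqrt{t + \frac{2 t}{2 t}}} = \frac{1}{t + \sqrt{t + 2 t \frac{1}{2 t}}} = \frac{1}{t + \sqrt{t + 1}} = \frac{1}{t + \sqrt{1 + t}}$)
$H - C{\left(120 \right)} = -43323 - \frac{1}{120 + \sqrt{1 + 120}} = -43323 - \frac{1}{120 + \sqrt{121}} = -43323 - \frac{1}{120 + 11} = -43323 - \frac{1}{131} = - \frac{5675314}{131}$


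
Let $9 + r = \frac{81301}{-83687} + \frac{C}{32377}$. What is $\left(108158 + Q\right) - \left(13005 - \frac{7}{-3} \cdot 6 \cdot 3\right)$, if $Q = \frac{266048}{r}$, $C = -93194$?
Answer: $\frac{1295317005170427}{17408607373} \approx 74407.0$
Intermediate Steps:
$r = - \frac{34817214746}{2709533999}$ ($r = -9 + \left(\frac{81301}{-83687} - \frac{93194}{32377}\right) = -9 + \left(81301 \left(- \frac{1}{83687}\right) - \frac{93194}{32377}\right) = -9 - \frac{10431408755}{2709533999} = - \frac{34817214746}{2709533999} \approx -12.85$)
$Q = - \frac{360433050682976}{17408607373}$ ($Q = \frac{266048}{- \frac{34817214746}{2709533999}} = 266048 \left(- \frac{2709533999}{34817214746}\right) = - \frac{360433050682976}{17408607373} \approx -20704.0$)
$\left(108158 + Q\right) - \left(13005 - \frac{7}{-3} \cdot 6 \cdot 3\right) = \left(108158 - \frac{360433050682976}{17408607373}\right) - \left(13005 - \frac{7}{-3} \cdot 6 \cdot 3\right) = \frac{1522447105565958}{17408607373} - \left(13005 - 7 \left(- \frac{1}{3}\right) 6 \cdot 3\right) = \frac{1522447105565958}{17408607373} - \left(13005 - \left(- \frac{7}{3}\right) 6 \cdot 3\right) = \frac{1522447105565958}{17408607373} - 13047 = \frac{1295317005170427}{17408607373}$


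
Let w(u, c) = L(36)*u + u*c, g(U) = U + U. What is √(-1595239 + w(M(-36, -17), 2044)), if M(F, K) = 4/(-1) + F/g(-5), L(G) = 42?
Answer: I*√39901835/5 ≈ 1263.4*I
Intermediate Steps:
g(U) = 2*U
M(F, K) = -4 - F/10 (M(F, K) = 4/(-1) + F/((2*(-5))) = 4*(-1) + F/(-10) = -4 + F*(-⅒) = -4 - F/10)
w(u, c) = 42*u + c*u (w(u, c) = 42*u + u*c = 42*u + c*u)
√(-1595239 + w(M(-36, -17), 2044)) = √(-1595239 + (-4 - ⅒*(-36))*(42 + 2044)) = √(-1595239 + (-4 + 18/5)*2086) = √(-1595239 - ⅖*2086) = √(-1595239 - 4172/5) = √(-7980367/5) = I*√39901835/5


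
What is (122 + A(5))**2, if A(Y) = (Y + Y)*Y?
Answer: 29584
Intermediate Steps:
A(Y) = 2*Y**2 (A(Y) = (2*Y)*Y = 2*Y**2)
(122 + A(5))**2 = (122 + 2*5**2)**2 = (122 + 2*25)**2 = (122 + 50)**2 = 172**2 = 29584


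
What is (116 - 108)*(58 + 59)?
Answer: 936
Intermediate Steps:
(116 - 108)*(58 + 59) = 8*117 = 936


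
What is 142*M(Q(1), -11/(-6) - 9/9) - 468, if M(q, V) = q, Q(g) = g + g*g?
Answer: -184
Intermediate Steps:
Q(g) = g + g²
142*M(Q(1), -11/(-6) - 9/9) - 468 = 142*(1*(1 + 1)) - 468 = 142*(1*2) - 468 = 142*2 - 468 = 284 - 468 = -184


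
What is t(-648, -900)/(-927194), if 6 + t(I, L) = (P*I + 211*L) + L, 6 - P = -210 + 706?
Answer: -63357/463597 ≈ -0.13666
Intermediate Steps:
P = -490 (P = 6 - (-210 + 706) = 6 - 1*496 = 6 - 496 = -490)
t(I, L) = -6 - 490*I + 212*L (t(I, L) = -6 + ((-490*I + 211*L) + L) = -6 + (-490*I + 212*L) = -6 - 490*I + 212*L)
t(-648, -900)/(-927194) = (-6 - 490*(-648) + 212*(-900))/(-927194) = (-6 + 317520 - 190800)*(-1/927194) = 126714*(-1/927194) = -63357/463597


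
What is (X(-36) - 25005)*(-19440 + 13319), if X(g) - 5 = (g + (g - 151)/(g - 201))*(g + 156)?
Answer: 14132164800/79 ≈ 1.7889e+8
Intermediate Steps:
X(g) = 5 + (156 + g)*(g + (-151 + g)/(-201 + g)) (X(g) = 5 + (g + (g - 151)/(g - 201))*(g + 156) = 5 + (g + (-151 + g)/(-201 + g))*(156 + g) = 5 + (156 + g)*(g + (-151 + g)/(-201 + g)))
(X(-36) - 25005)*(-19440 + 13319) = ((-24561 + (-36)³ - 31346*(-36) - 44*(-36)²)/(-201 - 36) - 25005)*(-19440 + 13319) = ((-24561 - 46656 + 1128456 - 44*1296)/(-237) - 25005)*(-6121) = (-(-24561 - 46656 + 1128456 - 57024)/237 - 25005)*(-6121) = (-1/237*1000215 - 25005)*(-6121) = (-333405/79 - 25005)*(-6121) = -2308800/79*(-6121) = 14132164800/79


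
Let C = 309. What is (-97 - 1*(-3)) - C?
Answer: -403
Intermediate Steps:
(-97 - 1*(-3)) - C = (-97 - 1*(-3)) - 1*309 = (-97 + 3) - 309 = -94 - 309 = -403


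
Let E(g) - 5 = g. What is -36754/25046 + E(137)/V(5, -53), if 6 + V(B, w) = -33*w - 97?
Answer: -14235138/10306429 ≈ -1.3812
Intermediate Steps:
E(g) = 5 + g
V(B, w) = -103 - 33*w (V(B, w) = -6 + (-33*w - 97) = -6 + (-97 - 33*w) = -103 - 33*w)
-36754/25046 + E(137)/V(5, -53) = -36754/25046 + (5 + 137)/(-103 - 33*(-53)) = -36754*1/25046 + 142/(-103 + 1749) = -18377/12523 + 142/1646 = -18377/12523 + 142*(1/1646) = -18377/12523 + 71/823 = -14235138/10306429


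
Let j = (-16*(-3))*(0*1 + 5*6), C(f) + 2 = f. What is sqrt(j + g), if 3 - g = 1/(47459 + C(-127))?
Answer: sqrt(3232505955370)/47330 ≈ 37.987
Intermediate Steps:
C(f) = -2 + f
g = 141989/47330 (g = 3 - 1/(47459 + (-2 - 127)) = 3 - 1/(47459 - 129) = 3 - 1/47330 = 141989/47330 ≈ 3.0000)
j = 1440 (j = 48*(0 + 30) = 48*30 = 1440)
sqrt(j + g) = sqrt(1440 + 141989/47330) = sqrt(68297189/47330) = sqrt(3232505955370)/47330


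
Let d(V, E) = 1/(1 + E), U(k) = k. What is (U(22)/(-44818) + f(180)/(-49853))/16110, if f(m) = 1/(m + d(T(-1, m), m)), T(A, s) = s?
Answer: -2978487092/97728779362621845 ≈ -3.0477e-8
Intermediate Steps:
f(m) = 1/(m + 1/(1 + m))
(U(22)/(-44818) + f(180)/(-49853))/16110 = (22/(-44818) + ((1 + 180)/(1 + 180*(1 + 180)))/(-49853))/16110 = (22*(-1/44818) + (181/(1 + 180*181))*(-1/49853))*(1/16110) = (-11/22409 + (181/(1 + 32580))*(-1/49853))*(1/16110) = (-11/22409 + (181/32581)*(-1/49853))*(1/16110) = (-11/22409 - 181/1624260593)*(1/16110) = -17870922552/36398055628537*1/16110 = -2978487092/97728779362621845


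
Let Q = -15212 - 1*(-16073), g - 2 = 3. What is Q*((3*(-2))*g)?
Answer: -25830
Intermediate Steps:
g = 5 (g = 2 + 3 = 5)
Q = 861 (Q = -15212 + 16073 = 861)
Q*((3*(-2))*g) = 861*((3*(-2))*5) = 861*(-6*5) = 861*(-30) = -25830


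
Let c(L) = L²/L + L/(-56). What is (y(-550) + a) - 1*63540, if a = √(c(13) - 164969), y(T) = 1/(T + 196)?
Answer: -22493161/354 + I*√129325686/28 ≈ -63540.0 + 406.15*I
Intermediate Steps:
y(T) = 1/(196 + T)
c(L) = 55*L/56 (c(L) = L + L*(-1/56) = L - L/56 = 55*L/56)
a = I*√129325686/28 (a = √((55/56)*13 - 164969) = √(715/56 - 164969) = √(-9237549/56) = I*√129325686/28 ≈ 406.15*I)
(y(-550) + a) - 1*63540 = (1/(196 - 550) + I*√129325686/28) - 1*63540 = (1/(-354) + I*√129325686/28) - 63540 = (-1/354 + I*√129325686/28) - 63540 = -22493161/354 + I*√129325686/28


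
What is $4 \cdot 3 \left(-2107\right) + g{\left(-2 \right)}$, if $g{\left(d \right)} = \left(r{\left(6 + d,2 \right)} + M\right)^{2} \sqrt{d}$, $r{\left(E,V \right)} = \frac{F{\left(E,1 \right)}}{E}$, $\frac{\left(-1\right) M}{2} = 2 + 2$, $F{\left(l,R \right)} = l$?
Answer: $-25284 + 49 i \sqrt{2} \approx -25284.0 + 69.297 i$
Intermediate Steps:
$M = -8$ ($M = - 2 \left(2 + 2\right) = \left(-2\right) 4 = -8$)
$r{\left(E,V \right)} = 1$ ($r{\left(E,V \right)} = \frac{E}{E} = 1$)
$g{\left(d \right)} = 49 \sqrt{d}$ ($g{\left(d \right)} = \left(1 - 8\right)^{2} \sqrt{d} = \left(-7\right)^{2} \sqrt{d} = 49 \sqrt{d}$)
$4 \cdot 3 \left(-2107\right) + g{\left(-2 \right)} = 4 \cdot 3 \left(-2107\right) + 49 \sqrt{-2} = 12 \left(-2107\right) + 49 i \sqrt{2} = -25284 + 49 i \sqrt{2}$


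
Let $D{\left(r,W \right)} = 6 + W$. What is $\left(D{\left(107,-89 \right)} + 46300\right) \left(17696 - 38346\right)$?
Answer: $-954381050$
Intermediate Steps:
$\left(D{\left(107,-89 \right)} + 46300\right) \left(17696 - 38346\right) = \left(\left(6 - 89\right) + 46300\right) \left(17696 - 38346\right) = \left(-83 + 46300\right) \left(-20650\right) = 46217 \left(-20650\right) = -954381050$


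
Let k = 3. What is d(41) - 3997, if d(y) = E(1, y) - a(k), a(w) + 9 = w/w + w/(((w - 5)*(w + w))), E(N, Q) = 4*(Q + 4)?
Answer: -15235/4 ≈ -3808.8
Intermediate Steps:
E(N, Q) = 16 + 4*Q (E(N, Q) = 4*(4 + Q) = 16 + 4*Q)
a(w) = -8 + 1/(2*(-5 + w)) (a(w) = -9 + (w/w + w/(((w - 5)*(w + w)))) = -9 + (1 + w/(((-5 + w)*(2*w)))) = -9 + (1 + w/((2*w*(-5 + w)))) = -9 + (1 + w*(1/(2*w*(-5 + w)))) = -9 + (1 + 1/(2*(-5 + w))) = -8 + 1/(2*(-5 + w)))
d(y) = 97/4 + 4*y (d(y) = (16 + 4*y) - (81 - 16*3)/(2*(-5 + 3)) = (16 + 4*y) - (81 - 48)/(2*(-2)) = (16 + 4*y) - (-1)*33/(2*2) = (16 + 4*y) - 1*(-33/4) = (16 + 4*y) + 33/4 = 97/4 + 4*y)
d(41) - 3997 = (97/4 + 4*41) - 3997 = (97/4 + 164) - 3997 = 753/4 - 3997 = -15235/4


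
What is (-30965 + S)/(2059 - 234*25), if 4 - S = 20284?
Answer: 51245/3791 ≈ 13.518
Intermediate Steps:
S = -20280 (S = 4 - 1*20284 = 4 - 20284 = -20280)
(-30965 + S)/(2059 - 234*25) = (-30965 - 20280)/(2059 - 234*25) = -51245/(2059 - 5850) = -51245/(-3791) = -51245*(-1/3791) = 51245/3791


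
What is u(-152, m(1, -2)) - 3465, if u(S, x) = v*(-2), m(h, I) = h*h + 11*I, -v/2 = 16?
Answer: -3401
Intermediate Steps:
v = -32 (v = -2*16 = -32)
m(h, I) = h² + 11*I
u(S, x) = 64 (u(S, x) = -32*(-2) = 64)
u(-152, m(1, -2)) - 3465 = 64 - 3465 = -3401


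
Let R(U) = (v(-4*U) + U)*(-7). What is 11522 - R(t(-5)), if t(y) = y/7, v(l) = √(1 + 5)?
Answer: 11517 + 7*√6 ≈ 11534.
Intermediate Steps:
v(l) = √6
t(y) = y/7 (t(y) = y*(⅐) = y/7)
R(U) = -7*U - 7*√6 (R(U) = (√6 + U)*(-7) = (U + √6)*(-7) = -7*U - 7*√6)
11522 - R(t(-5)) = 11522 - (-(-5) - 7*√6) = 11522 - (-7*(-5/7) - 7*√6) = 11522 - (5 - 7*√6) = 11522 + (-5 + 7*√6) = 11517 + 7*√6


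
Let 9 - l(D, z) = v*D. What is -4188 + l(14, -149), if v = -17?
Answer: -3941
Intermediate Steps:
l(D, z) = 9 + 17*D (l(D, z) = 9 - (-17)*D = 9 + 17*D)
-4188 + l(14, -149) = -4188 + (9 + 17*14) = -4188 + (9 + 238) = -4188 + 247 = -3941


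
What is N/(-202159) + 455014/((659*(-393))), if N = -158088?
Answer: -51042438370/52356552933 ≈ -0.97490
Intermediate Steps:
N/(-202159) + 455014/((659*(-393))) = -158088/(-202159) + 455014/((659*(-393))) = -158088*(-1/202159) + 455014/(-258987) = 158088/202159 + 455014*(-1/258987) = 158088/202159 - 455014/258987 = -51042438370/52356552933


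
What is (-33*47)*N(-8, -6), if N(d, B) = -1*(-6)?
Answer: -9306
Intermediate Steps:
N(d, B) = 6
(-33*47)*N(-8, -6) = -33*47*6 = -1551*6 = -9306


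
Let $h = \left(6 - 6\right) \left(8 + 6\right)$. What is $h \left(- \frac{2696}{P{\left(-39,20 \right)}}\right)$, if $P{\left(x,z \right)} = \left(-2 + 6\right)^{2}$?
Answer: $0$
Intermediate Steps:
$P{\left(x,z \right)} = 16$ ($P{\left(x,z \right)} = 4^{2} = 16$)
$h = 0$ ($h = 0 \cdot 14 = 0$)
$h \left(- \frac{2696}{P{\left(-39,20 \right)}}\right) = 0 \left(- \frac{2696}{16}\right) = 0 \left(\left(-2696\right) \frac{1}{16}\right) = 0 \left(- \frac{337}{2}\right) = 0$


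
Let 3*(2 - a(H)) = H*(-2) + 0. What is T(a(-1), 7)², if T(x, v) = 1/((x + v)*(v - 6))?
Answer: 9/625 ≈ 0.014400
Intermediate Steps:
a(H) = 2 + 2*H/3 (a(H) = 2 - (H*(-2) + 0)/3 = 2 - (-2*H + 0)/3 = 2 - (-2)*H/3 = 2 + 2*H/3)
T(x, v) = 1/((-6 + v)*(v + x)) (T(x, v) = 1/((v + x)*(-6 + v)) = 1/((-6 + v)*(v + x)))
T(a(-1), 7)² = (1/(7² - 6*7 - 6*(2 + (⅔)*(-1)) + 7*(2 + (⅔)*(-1))))² = (1/(49 - 42 - 6*(2 - ⅔) + 7*(2 - ⅔)))² = (1/(49 - 42 - 6*4/3 + 7*(4/3)))² = (1/(49 - 42 - 8 + 28/3))² = (1/(25/3))² = (3/25)² = 9/625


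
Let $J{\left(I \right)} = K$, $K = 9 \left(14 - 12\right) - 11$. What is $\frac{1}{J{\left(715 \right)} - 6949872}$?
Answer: $- \frac{1}{6949865} \approx -1.4389 \cdot 10^{-7}$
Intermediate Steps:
$K = 7$ ($K = 9 \left(14 - 12\right) - 11 = 9 \cdot 2 - 11 = 18 - 11 = 7$)
$J{\left(I \right)} = 7$
$\frac{1}{J{\left(715 \right)} - 6949872} = \frac{1}{7 - 6949872} = \frac{1}{-6949865} = - \frac{1}{6949865}$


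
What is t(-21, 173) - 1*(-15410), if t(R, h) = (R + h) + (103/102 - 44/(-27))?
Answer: 14288339/918 ≈ 15565.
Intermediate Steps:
t(R, h) = 2423/918 + R + h (t(R, h) = (R + h) + (103*(1/102) - 44*(-1/27)) = (R + h) + (103/102 + 44/27) = (R + h) + 2423/918 = 2423/918 + R + h)
t(-21, 173) - 1*(-15410) = (2423/918 - 21 + 173) - 1*(-15410) = 141959/918 + 15410 = 14288339/918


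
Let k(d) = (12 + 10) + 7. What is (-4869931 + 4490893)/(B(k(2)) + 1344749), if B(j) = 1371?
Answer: -189519/673060 ≈ -0.28158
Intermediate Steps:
k(d) = 29 (k(d) = 22 + 7 = 29)
(-4869931 + 4490893)/(B(k(2)) + 1344749) = (-4869931 + 4490893)/(1371 + 1344749) = -379038/1346120 = -379038*1/1346120 = -189519/673060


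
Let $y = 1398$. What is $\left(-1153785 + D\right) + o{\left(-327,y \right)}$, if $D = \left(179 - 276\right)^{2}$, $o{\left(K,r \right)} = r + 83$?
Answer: $-1142895$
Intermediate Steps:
$o{\left(K,r \right)} = 83 + r$
$D = 9409$ ($D = \left(-97\right)^{2} = 9409$)
$\left(-1153785 + D\right) + o{\left(-327,y \right)} = \left(-1153785 + 9409\right) + \left(83 + 1398\right) = -1144376 + 1481 = -1142895$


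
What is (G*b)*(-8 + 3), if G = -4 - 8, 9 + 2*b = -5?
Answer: -420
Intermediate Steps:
b = -7 (b = -9/2 + (1/2)*(-5) = -9/2 - 5/2 = -7)
G = -12
(G*b)*(-8 + 3) = (-12*(-7))*(-8 + 3) = 84*(-5) = -420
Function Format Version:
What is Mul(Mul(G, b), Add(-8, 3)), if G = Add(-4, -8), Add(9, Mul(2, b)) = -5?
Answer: -420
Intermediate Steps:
b = -7 (b = Add(Rational(-9, 2), Mul(Rational(1, 2), -5)) = Add(Rational(-9, 2), Rational(-5, 2)) = -7)
G = -12
Mul(Mul(G, b), Add(-8, 3)) = Mul(Mul(-12, -7), Add(-8, 3)) = Mul(84, -5) = -420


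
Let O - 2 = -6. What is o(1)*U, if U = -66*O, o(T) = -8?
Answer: -2112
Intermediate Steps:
O = -4 (O = 2 - 6 = -4)
U = 264 (U = -66*(-4) = 264)
o(1)*U = -8*264 = -2112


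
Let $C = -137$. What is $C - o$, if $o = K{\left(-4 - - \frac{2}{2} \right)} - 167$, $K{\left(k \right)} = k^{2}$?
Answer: $21$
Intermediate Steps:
$o = -158$ ($o = \left(-4 - - \frac{2}{2}\right)^{2} - 167 = \left(-4 - \left(-2\right) \frac{1}{2}\right)^{2} - 167 = \left(-4 - -1\right)^{2} - 167 = \left(-4 + 1\right)^{2} - 167 = \left(-3\right)^{2} - 167 = 9 - 167 = -158$)
$C - o = -137 - -158 = -137 + 158 = 21$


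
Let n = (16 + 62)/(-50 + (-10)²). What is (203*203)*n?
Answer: 1607151/25 ≈ 64286.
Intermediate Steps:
n = 39/25 (n = 78/(-50 + 100) = 78/50 = 78*(1/50) = 39/25 ≈ 1.5600)
(203*203)*n = (203*203)*(39/25) = 41209*(39/25) = 1607151/25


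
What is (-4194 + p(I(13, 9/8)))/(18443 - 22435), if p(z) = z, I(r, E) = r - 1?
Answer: 2091/1996 ≈ 1.0476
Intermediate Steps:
I(r, E) = -1 + r
(-4194 + p(I(13, 9/8)))/(18443 - 22435) = (-4194 + (-1 + 13))/(18443 - 22435) = (-4194 + 12)/(-3992) = -4182*(-1/3992) = 2091/1996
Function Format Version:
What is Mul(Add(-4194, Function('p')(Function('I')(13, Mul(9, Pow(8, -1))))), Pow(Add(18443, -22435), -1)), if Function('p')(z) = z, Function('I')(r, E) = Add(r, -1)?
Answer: Rational(2091, 1996) ≈ 1.0476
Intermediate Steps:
Function('I')(r, E) = Add(-1, r)
Mul(Add(-4194, Function('p')(Function('I')(13, Mul(9, Pow(8, -1))))), Pow(Add(18443, -22435), -1)) = Mul(Add(-4194, Add(-1, 13)), Pow(Add(18443, -22435), -1)) = Mul(Add(-4194, 12), Pow(-3992, -1)) = Mul(-4182, Rational(-1, 3992)) = Rational(2091, 1996)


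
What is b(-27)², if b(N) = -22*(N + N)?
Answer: 1411344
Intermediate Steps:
b(N) = -44*N
b(-27)² = (-44*(-27))² = 1188² = 1411344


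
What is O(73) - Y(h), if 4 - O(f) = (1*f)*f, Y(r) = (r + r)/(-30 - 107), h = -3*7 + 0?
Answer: -729567/137 ≈ -5325.3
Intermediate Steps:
h = -21 (h = -21 + 0 = -21)
Y(r) = -2*r/137 (Y(r) = (2*r)/(-137) = (2*r)*(-1/137) = -2*r/137)
O(f) = 4 - f**2 (O(f) = 4 - 1*f*f = 4 - f*f = 4 - f**2)
O(73) - Y(h) = (4 - 1*73**2) - (-2)*(-21)/137 = (4 - 1*5329) - 1*42/137 = (4 - 5329) - 42/137 = -5325 - 42/137 = -729567/137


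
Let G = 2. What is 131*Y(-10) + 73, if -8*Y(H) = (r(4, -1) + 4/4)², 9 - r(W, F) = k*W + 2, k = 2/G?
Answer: -189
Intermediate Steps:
k = 1 (k = 2/2 = 2*(½) = 1)
r(W, F) = 7 - W (r(W, F) = 9 - (1*W + 2) = 9 - (W + 2) = 9 - (2 + W) = 9 + (-2 - W) = 7 - W)
Y(H) = -2 (Y(H) = -((7 - 1*4) + 4/4)²/8 = -((7 - 4) + 4*(¼))²/8 = -(3 + 1)²/8 = -⅛*4² = -⅛*16 = -2)
131*Y(-10) + 73 = 131*(-2) + 73 = -262 + 73 = -189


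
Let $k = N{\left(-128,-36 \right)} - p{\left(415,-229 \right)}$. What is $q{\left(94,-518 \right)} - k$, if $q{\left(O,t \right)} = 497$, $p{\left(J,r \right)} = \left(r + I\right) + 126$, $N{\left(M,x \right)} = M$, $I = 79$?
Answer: $601$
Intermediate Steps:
$p{\left(J,r \right)} = 205 + r$ ($p{\left(J,r \right)} = \left(r + 79\right) + 126 = \left(79 + r\right) + 126 = 205 + r$)
$k = -104$ ($k = -128 - \left(205 - 229\right) = -128 - -24 = -128 + 24 = -104$)
$q{\left(94,-518 \right)} - k = 497 - -104 = 497 + 104 = 601$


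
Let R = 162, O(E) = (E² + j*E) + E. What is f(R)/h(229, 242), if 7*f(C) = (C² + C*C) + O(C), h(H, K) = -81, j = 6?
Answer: -986/7 ≈ -140.86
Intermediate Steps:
O(E) = E² + 7*E (O(E) = (E² + 6*E) + E = E² + 7*E)
f(C) = 2*C²/7 + C*(7 + C)/7 (f(C) = ((C² + C*C) + C*(7 + C))/7 = ((C² + C²) + C*(7 + C))/7 = (2*C² + C*(7 + C))/7 = 2*C²/7 + C*(7 + C)/7)
f(R)/h(229, 242) = ((⅐)*162*(7 + 3*162))/(-81) = ((⅐)*162*(7 + 486))*(-1/81) = ((⅐)*162*493)*(-1/81) = (79866/7)*(-1/81) = -986/7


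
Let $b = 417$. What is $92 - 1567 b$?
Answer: $-653347$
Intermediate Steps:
$92 - 1567 b = 92 - 653439 = -653347$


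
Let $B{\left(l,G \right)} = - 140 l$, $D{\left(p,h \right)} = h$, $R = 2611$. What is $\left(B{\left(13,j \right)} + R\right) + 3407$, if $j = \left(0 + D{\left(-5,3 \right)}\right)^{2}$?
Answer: $4198$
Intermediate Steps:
$j = 9$ ($j = \left(0 + 3\right)^{2} = 3^{2} = 9$)
$\left(B{\left(13,j \right)} + R\right) + 3407 = \left(\left(-140\right) 13 + 2611\right) + 3407 = \left(-1820 + 2611\right) + 3407 = 791 + 3407 = 4198$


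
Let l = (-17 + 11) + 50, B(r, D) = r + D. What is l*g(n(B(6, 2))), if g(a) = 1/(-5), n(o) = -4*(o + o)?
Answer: -44/5 ≈ -8.8000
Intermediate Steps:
B(r, D) = D + r
n(o) = -8*o
g(a) = -⅕
l = 44 (l = -6 + 50 = 44)
l*g(n(B(6, 2))) = 44*(-⅕) = -44/5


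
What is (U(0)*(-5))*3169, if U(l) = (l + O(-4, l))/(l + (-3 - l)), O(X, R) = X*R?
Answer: 0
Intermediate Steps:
O(X, R) = R*X
U(l) = l (U(l) = (l + l*(-4))/(l + (-3 - l)) = (l - 4*l)/(-3) = -3*l*(-1/3) = l)
(U(0)*(-5))*3169 = (0*(-5))*3169 = 0*3169 = 0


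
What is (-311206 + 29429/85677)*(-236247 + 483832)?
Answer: -6601400209865305/85677 ≈ -7.7050e+10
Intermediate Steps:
(-311206 + 29429/85677)*(-236247 + 483832) = (-311206 + 29429*(1/85677))*247585 = (-311206 + 29429/85677)*247585 = -26663167033/85677*247585 = -6601400209865305/85677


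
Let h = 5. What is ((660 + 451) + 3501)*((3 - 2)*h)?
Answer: 23060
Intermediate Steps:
((660 + 451) + 3501)*((3 - 2)*h) = ((660 + 451) + 3501)*((3 - 2)*5) = (1111 + 3501)*(1*5) = 4612*5 = 23060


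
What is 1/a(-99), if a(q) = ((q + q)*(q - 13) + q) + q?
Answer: 1/21978 ≈ 4.5500e-5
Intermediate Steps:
a(q) = 2*q + 2*q*(-13 + q) (a(q) = ((2*q)*(-13 + q) + q) + q = (2*q*(-13 + q) + q) + q = (q + 2*q*(-13 + q)) + q = 2*q + 2*q*(-13 + q))
1/a(-99) = 1/(2*(-99)*(-12 - 99)) = 1/(2*(-99)*(-111)) = 1/21978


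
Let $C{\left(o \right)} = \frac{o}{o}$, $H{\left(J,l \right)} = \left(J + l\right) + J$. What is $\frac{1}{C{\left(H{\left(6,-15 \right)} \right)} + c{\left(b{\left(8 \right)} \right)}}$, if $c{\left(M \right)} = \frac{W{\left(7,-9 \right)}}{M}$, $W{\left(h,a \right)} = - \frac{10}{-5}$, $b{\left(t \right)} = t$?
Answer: $\frac{4}{5} \approx 0.8$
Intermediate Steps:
$W{\left(h,a \right)} = 2$ ($W{\left(h,a \right)} = \left(-10\right) \left(- \frac{1}{5}\right) = 2$)
$H{\left(J,l \right)} = l + 2 J$
$C{\left(o \right)} = 1$
$c{\left(M \right)} = \frac{2}{M}$
$\frac{1}{C{\left(H{\left(6,-15 \right)} \right)} + c{\left(b{\left(8 \right)} \right)}} = \frac{1}{1 + \frac{2}{8}} = \frac{1}{1 + 2 \cdot \frac{1}{8}} = \frac{1}{1 + \frac{1}{4}} = \frac{1}{\frac{5}{4}} = \frac{4}{5}$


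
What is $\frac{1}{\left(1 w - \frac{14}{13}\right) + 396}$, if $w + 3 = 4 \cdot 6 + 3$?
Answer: $\frac{13}{5446} \approx 0.0023871$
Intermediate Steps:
$w = 24$ ($w = -3 + \left(4 \cdot 6 + 3\right) = -3 + \left(24 + 3\right) = -3 + 27 = 24$)
$\frac{1}{\left(1 w - \frac{14}{13}\right) + 396} = \frac{1}{\left(1 \cdot 24 - \frac{14}{13}\right) + 396} = \frac{1}{\left(24 - \frac{14}{13}\right) + 396} = \frac{1}{\frac{298}{13} + 396} = \frac{1}{\frac{5446}{13}} = \frac{13}{5446}$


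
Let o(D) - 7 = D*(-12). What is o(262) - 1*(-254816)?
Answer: 251679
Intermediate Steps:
o(D) = 7 - 12*D (o(D) = 7 + D*(-12) = 7 - 12*D)
o(262) - 1*(-254816) = (7 - 12*262) - 1*(-254816) = (7 - 3144) + 254816 = -3137 + 254816 = 251679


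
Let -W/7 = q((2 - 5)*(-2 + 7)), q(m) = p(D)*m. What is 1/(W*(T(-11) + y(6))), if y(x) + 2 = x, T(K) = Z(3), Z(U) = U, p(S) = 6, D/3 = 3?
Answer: 1/4410 ≈ 0.00022676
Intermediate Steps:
D = 9 (D = 3*3 = 9)
T(K) = 3
y(x) = -2 + x
q(m) = 6*m
W = 630 (W = -42*(2 - 5)*(-2 + 7) = -42*(-3*5) = -42*(-15) = -7*(-90) = 630)
1/(W*(T(-11) + y(6))) = 1/(630*(3 + (-2 + 6))) = 1/(630*(3 + 4)) = 1/(630*7) = 1/4410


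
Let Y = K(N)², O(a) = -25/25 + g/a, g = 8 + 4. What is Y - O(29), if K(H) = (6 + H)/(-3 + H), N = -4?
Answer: 949/1421 ≈ 0.66784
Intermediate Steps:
g = 12
O(a) = -1 + 12/a (O(a) = -25/25 + 12/a = -25*1/25 + 12/a = -1 + 12/a)
K(H) = (6 + H)/(-3 + H)
Y = 4/49 (Y = ((6 - 4)/(-3 - 4))² = (2/(-7))² = (-⅐*2)² = (-2/7)² = 4/49 ≈ 0.081633)
Y - O(29) = 4/49 - (12 - 1*29)/29 = 4/49 - (12 - 29)/29 = 4/49 - (-17)/29 = 4/49 - 1*(-17/29) = 4/49 + 17/29 = 949/1421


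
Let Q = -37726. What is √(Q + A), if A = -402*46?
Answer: I*√56218 ≈ 237.1*I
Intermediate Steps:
A = -18492
√(Q + A) = √(-37726 - 18492) = √(-56218) = I*√56218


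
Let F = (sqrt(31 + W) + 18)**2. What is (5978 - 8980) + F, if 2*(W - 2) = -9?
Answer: -5299/2 + 18*sqrt(114) ≈ -2457.3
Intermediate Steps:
W = -5/2 (W = 2 + (1/2)*(-9) = 2 - 9/2 = -5/2 ≈ -2.5000)
F = (18 + sqrt(114)/2)**2 (F = (sqrt(31 - 5/2) + 18)**2 = (sqrt(57/2) + 18)**2 = (sqrt(114)/2 + 18)**2 = (18 + sqrt(114)/2)**2 ≈ 544.69)
(5978 - 8980) + F = (5978 - 8980) + (36 + sqrt(114))**2/4 = -3002 + (36 + sqrt(114))**2/4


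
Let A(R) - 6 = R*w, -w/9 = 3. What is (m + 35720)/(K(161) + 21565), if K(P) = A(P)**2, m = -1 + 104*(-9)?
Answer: 34783/18865846 ≈ 0.0018437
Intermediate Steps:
w = -27 (w = -9*3 = -27)
m = -937 (m = -1 - 936 = -937)
A(R) = 6 - 27*R (A(R) = 6 + R*(-27) = 6 - 27*R)
K(P) = (6 - 27*P)**2
(m + 35720)/(K(161) + 21565) = (-937 + 35720)/(9*(2 - 9*161)**2 + 21565) = 34783/(9*(2 - 1449)**2 + 21565) = 34783/(9*(-1447)**2 + 21565) = 34783/(9*2093809 + 21565) = 34783/(18844281 + 21565) = 34783/18865846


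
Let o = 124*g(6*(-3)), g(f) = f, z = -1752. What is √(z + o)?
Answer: 4*I*√249 ≈ 63.119*I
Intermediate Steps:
o = -2232 (o = 124*(6*(-3)) = 124*(-18) = -2232)
√(z + o) = √(-1752 - 2232) = √(-3984) = 4*I*√249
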